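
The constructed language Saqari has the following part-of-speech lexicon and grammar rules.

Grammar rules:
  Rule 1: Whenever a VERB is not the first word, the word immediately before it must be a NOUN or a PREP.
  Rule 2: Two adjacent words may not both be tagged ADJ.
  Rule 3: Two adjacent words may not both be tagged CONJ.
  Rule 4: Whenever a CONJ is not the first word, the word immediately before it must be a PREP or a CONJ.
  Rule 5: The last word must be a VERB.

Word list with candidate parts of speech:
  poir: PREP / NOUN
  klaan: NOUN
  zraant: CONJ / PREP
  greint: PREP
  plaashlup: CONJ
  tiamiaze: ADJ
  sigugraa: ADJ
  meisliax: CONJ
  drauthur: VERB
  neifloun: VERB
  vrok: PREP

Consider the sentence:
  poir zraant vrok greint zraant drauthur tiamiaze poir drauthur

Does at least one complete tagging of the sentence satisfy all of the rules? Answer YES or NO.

YES

Candidates per position — 1:poir {PREP,NOUN}; 2:zraant {CONJ,PREP}; 3:vrok {PREP}; 4:greint {PREP}; 5:zraant {CONJ,PREP}; 6:drauthur {VERB}; 7:tiamiaze {ADJ}; 8:poir {PREP,NOUN}; 9:drauthur {VERB}.
One satisfying assignment: PREP PREP PREP PREP PREP VERB ADJ NOUN VERB.
Check: rule 1 ok; rule 2 ok; rule 3 ok; rule 4 ok; rule 5 ok.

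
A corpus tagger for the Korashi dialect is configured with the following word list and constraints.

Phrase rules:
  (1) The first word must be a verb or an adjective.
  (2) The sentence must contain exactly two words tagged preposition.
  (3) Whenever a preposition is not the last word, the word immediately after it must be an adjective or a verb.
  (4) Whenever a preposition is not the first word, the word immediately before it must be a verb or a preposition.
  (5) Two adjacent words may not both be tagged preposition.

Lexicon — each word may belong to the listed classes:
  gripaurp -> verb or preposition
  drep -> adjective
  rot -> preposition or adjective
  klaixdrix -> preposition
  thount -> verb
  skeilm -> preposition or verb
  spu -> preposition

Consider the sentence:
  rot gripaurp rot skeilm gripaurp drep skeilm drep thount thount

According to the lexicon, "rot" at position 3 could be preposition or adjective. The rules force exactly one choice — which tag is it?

Candidates per position — 1:rot {preposition,adjective}; 2:gripaurp {verb,preposition}; 3:rot {preposition,adjective}; 4:skeilm {preposition,verb}; 5:gripaurp {verb,preposition}; 6:drep {adjective}; 7:skeilm {preposition,verb}; 8:drep {adjective}; 9:thount {verb}; 10:thount {verb}.
Word 1 cannot be preposition — rule 1 would then fail for every completion. It is adjective.
Word 2 cannot be preposition — rule 4 would then fail for every completion. It is verb.
Word 7 cannot be preposition — rule 4 would then fail for every completion. It is verb.
Position 3: the remaining choice is settled jointly with positions 4, 5 — only preposition at position 3 is part of a tagging that satisfies every rule.
That leaves exactly one tagging: adjective verb preposition verb preposition adjective verb adjective verb verb.
Checking: rule 1 ✓; rule 2 ✓; rule 3 ✓; rule 4 ✓; rule 5 ✓.

preposition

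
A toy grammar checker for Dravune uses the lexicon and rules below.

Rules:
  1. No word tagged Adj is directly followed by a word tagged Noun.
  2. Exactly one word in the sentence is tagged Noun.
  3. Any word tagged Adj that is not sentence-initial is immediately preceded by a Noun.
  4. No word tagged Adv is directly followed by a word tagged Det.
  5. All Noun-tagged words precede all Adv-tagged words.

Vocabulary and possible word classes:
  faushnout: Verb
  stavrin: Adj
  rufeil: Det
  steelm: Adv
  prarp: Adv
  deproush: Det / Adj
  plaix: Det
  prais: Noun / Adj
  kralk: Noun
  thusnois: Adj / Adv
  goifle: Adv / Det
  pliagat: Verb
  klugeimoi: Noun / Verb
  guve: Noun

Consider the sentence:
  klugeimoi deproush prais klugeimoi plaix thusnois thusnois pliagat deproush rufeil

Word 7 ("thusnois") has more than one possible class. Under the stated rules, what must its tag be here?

Adv

Candidates per position — 1:klugeimoi {Noun,Verb}; 2:deproush {Det,Adj}; 3:prais {Noun,Adj}; 4:klugeimoi {Noun,Verb}; 5:plaix {Det}; 6:thusnois {Adj,Adv}; 7:thusnois {Adj,Adv}; 8:pliagat {Verb}; 9:deproush {Det,Adj}; 10:rufeil {Det}.
Position 3: tagging it Adj would leave rule 3 unsatisfiable, so it must be Noun.
Position 4: tagging it Noun would leave rule 2 unsatisfiable, so it must be Verb.
Position 6: tagging it Adj would leave rule 3 unsatisfiable, so it must be Adv.
Position 7: tagging it Adj would leave rule 3 unsatisfiable, so it must be Adv.
Position 9: tagging it Adj would leave rule 3 unsatisfiable, so it must be Det.
Position 1: tagging it Noun would leave rule 2 unsatisfiable, so it must be Verb.
Position 2: tagging it Adj would leave rule 1 unsatisfiable, so it must be Det.
So the tagging must be: Verb Det Noun Verb Det Adv Adv Verb Det Det.
Checking: rule 1 ✓; rule 2 ✓; rule 3 ✓; rule 4 ✓; rule 5 ✓.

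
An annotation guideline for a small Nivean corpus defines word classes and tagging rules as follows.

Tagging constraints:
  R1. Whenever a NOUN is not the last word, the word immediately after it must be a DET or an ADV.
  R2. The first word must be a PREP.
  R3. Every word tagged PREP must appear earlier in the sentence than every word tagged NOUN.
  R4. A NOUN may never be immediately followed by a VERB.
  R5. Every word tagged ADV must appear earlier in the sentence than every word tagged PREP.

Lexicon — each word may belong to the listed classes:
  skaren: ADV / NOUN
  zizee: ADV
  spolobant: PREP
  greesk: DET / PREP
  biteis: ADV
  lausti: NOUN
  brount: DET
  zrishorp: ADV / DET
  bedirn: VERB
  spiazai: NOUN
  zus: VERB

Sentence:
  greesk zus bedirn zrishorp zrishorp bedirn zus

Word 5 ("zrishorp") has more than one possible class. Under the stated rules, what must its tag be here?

DET

Candidates per position — 1:greesk {DET,PREP}; 2:zus {VERB}; 3:bedirn {VERB}; 4:zrishorp {ADV,DET}; 5:zrishorp {ADV,DET}; 6:bedirn {VERB}; 7:zus {VERB}.
Position 1: DET is ruled out by rule 2; that leaves PREP.
Position 4: ADV is ruled out by rule 5; that leaves DET.
Position 5: ADV is ruled out by rule 5; that leaves DET.
That leaves exactly one tagging: PREP VERB VERB DET DET VERB VERB.
Check: rule 1 holds; rule 2 holds; rule 3 holds; rule 4 holds; rule 5 holds.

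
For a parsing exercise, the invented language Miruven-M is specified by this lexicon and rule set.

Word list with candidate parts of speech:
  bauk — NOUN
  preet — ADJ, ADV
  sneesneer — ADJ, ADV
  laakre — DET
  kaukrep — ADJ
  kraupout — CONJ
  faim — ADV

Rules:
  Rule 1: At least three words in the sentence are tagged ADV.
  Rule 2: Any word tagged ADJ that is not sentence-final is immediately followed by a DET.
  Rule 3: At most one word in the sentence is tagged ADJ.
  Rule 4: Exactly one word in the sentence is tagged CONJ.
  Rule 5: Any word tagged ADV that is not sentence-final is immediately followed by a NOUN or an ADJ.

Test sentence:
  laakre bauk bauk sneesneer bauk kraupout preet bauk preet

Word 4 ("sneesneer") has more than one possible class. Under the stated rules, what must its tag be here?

ADV

Candidates per position — 1:laakre {DET}; 2:bauk {NOUN}; 3:bauk {NOUN}; 4:sneesneer {ADJ,ADV}; 5:bauk {NOUN}; 6:kraupout {CONJ}; 7:preet {ADJ,ADV}; 8:bauk {NOUN}; 9:preet {ADJ,ADV}.
At position 4, choosing ADJ makes rule 1 impossible to satisfy; hence ADV.
At position 7, choosing ADJ makes rule 1 impossible to satisfy; hence ADV.
At position 9, choosing ADJ makes rule 1 impossible to satisfy; hence ADV.
That leaves exactly one tagging: DET NOUN NOUN ADV NOUN CONJ ADV NOUN ADV.
Rule-by-rule: rule 1 holds; rule 2 holds; rule 3 holds; rule 4 holds; rule 5 holds.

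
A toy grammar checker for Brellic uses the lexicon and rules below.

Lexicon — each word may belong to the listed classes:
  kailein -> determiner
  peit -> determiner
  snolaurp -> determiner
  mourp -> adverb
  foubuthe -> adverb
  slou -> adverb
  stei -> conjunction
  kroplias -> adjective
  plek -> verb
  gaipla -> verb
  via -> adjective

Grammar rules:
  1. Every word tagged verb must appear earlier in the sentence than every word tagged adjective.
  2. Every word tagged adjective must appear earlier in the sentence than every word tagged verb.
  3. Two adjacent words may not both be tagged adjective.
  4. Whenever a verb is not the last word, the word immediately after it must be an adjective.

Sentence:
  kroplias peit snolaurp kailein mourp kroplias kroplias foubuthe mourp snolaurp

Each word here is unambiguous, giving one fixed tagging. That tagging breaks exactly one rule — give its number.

3

Fixed tagging: adjective determiner determiner determiner adverb adjective adjective adverb adverb determiner.
Applying the rules: R1 ✓, R2 ✓, R3 ✗, R4 ✓.
Only rule 3 fails.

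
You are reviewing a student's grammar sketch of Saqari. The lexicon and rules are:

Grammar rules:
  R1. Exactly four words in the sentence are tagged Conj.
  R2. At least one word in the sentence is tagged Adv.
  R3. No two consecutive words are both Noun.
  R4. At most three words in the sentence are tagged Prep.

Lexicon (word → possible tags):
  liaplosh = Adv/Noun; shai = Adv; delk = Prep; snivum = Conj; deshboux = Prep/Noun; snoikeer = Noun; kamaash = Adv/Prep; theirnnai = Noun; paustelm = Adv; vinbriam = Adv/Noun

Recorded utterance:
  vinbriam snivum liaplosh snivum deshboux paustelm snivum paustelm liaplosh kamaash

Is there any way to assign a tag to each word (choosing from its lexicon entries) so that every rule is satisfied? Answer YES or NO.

Candidates per position — 1:vinbriam {Adv,Noun}; 2:snivum {Conj}; 3:liaplosh {Adv,Noun}; 4:snivum {Conj}; 5:deshboux {Prep,Noun}; 6:paustelm {Adv}; 7:snivum {Conj}; 8:paustelm {Adv}; 9:liaplosh {Adv,Noun}; 10:kamaash {Adv,Prep}.
Rule 1 cannot be satisfied by any choice of tags from the lexicon.
So there is no consistent tagging.

NO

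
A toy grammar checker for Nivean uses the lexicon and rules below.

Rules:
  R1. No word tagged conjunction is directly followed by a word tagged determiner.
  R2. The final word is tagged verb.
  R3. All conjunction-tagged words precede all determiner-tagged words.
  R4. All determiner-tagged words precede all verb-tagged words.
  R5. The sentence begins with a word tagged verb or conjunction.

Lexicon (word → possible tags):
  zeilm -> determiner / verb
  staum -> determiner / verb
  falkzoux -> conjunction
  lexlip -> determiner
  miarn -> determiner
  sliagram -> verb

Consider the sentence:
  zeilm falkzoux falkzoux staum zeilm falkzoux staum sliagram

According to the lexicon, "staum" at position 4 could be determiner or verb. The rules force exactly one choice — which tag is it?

verb

Candidates per position — 1:zeilm {determiner,verb}; 2:falkzoux {conjunction}; 3:falkzoux {conjunction}; 4:staum {determiner,verb}; 5:zeilm {determiner,verb}; 6:falkzoux {conjunction}; 7:staum {determiner,verb}; 8:sliagram {verb}.
Position 1: determiner is ruled out by rule 3; that leaves verb.
Position 4: determiner is ruled out by rule 1; that leaves verb.
Position 5: determiner is ruled out by rule 3; that leaves verb.
Position 7: determiner is ruled out by rule 1; that leaves verb.
The only consistent sequence is: verb conjunction conjunction verb verb conjunction verb verb.
Verifying each rule — rule 1 ✓; rule 2 ✓; rule 3 ✓; rule 4 ✓; rule 5 ✓.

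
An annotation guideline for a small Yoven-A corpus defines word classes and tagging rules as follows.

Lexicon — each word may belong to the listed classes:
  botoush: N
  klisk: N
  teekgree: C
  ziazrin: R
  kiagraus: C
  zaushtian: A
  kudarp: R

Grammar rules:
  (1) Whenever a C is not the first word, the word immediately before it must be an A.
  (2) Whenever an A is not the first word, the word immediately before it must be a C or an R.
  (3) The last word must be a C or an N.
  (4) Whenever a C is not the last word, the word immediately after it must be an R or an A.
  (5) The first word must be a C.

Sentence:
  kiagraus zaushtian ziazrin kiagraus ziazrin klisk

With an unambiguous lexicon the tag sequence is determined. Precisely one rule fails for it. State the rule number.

1

Fixed tagging: C A R C R N.
Rule check: R1 fail, R2 pass, R3 pass, R4 pass, R5 pass.
Only rule 1 fails.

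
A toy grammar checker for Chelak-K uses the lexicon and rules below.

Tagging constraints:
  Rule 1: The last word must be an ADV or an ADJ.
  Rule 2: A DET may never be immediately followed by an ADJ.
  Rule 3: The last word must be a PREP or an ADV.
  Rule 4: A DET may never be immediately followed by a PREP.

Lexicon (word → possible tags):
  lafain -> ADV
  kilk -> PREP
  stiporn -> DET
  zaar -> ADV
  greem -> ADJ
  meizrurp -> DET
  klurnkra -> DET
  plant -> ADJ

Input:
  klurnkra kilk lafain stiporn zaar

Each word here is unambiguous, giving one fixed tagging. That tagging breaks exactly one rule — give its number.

4

Fixed tagging: DET PREP ADV DET ADV.
Checking each rule: R1 pass, R2 pass, R3 pass, R4 fail.
Only rule 4 fails.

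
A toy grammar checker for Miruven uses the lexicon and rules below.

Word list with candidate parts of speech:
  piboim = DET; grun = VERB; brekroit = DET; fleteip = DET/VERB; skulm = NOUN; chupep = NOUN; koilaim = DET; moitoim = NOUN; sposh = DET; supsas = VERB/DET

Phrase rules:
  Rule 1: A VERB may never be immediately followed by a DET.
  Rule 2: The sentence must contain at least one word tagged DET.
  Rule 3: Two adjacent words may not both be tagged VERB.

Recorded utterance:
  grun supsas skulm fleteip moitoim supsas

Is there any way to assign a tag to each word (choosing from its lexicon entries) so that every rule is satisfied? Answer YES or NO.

Candidates per position — 1:grun {VERB}; 2:supsas {VERB,DET}; 3:skulm {NOUN}; 4:fleteip {DET,VERB}; 5:moitoim {NOUN}; 6:supsas {VERB,DET}.
Every candidate sequence violates at least one rule; no consistent tagging exists.

NO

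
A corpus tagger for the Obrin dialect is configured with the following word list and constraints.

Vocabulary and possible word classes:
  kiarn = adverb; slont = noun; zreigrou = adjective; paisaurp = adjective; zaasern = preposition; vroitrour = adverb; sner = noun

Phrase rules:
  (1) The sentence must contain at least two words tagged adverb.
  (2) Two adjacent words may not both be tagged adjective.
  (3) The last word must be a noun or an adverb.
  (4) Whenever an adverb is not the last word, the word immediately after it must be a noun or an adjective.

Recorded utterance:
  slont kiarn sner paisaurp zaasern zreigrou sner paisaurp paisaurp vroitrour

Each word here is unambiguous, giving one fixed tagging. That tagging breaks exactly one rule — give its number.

Fixed tagging: noun adverb noun adjective preposition adjective noun adjective adjective adverb.
Checking each rule: R1 ok, R2 fails, R3 ok, R4 ok.
Only rule 2 fails.

2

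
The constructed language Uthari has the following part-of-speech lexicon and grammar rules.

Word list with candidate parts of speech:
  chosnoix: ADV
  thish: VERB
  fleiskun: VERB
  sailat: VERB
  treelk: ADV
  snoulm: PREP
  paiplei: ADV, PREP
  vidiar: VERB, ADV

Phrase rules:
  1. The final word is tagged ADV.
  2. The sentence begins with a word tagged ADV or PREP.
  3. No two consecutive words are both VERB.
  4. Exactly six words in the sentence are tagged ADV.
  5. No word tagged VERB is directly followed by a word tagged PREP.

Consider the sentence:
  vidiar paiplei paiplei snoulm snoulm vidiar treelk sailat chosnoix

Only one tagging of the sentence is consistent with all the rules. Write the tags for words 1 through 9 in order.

ADV ADV ADV PREP PREP ADV ADV VERB ADV

Candidates per position — 1:vidiar {VERB,ADV}; 2:paiplei {ADV,PREP}; 3:paiplei {ADV,PREP}; 4:snoulm {PREP}; 5:snoulm {PREP}; 6:vidiar {VERB,ADV}; 7:treelk {ADV}; 8:sailat {VERB}; 9:chosnoix {ADV}.
Word 1 cannot be VERB — rule 2 would then fail for every completion. It is ADV.
Word 2 cannot be PREP — rule 4 would then fail for every completion. It is ADV.
Word 3 cannot be PREP — rule 4 would then fail for every completion. It is ADV.
Word 6 cannot be VERB — rule 4 would then fail for every completion. It is ADV.
So the tagging must be: ADV ADV ADV PREP PREP ADV ADV VERB ADV.
Rule-by-rule: rule 1 holds; rule 2 holds; rule 3 holds; rule 4 holds; rule 5 holds.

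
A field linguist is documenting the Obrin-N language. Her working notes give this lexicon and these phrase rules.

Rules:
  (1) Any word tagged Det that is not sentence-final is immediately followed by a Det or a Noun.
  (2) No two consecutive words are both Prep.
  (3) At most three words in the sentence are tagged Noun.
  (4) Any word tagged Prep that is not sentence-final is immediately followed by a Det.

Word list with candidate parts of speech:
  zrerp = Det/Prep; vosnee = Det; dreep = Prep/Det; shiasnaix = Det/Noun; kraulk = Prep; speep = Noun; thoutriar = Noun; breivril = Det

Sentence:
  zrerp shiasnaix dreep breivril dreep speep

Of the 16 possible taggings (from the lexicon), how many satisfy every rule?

4

Candidates per position — 1:zrerp {Det,Prep}; 2:shiasnaix {Det,Noun}; 3:dreep {Prep,Det}; 4:breivril {Det}; 5:dreep {Prep,Det}; 6:speep {Noun}.
There are 16 candidate sequences in total.
The sequences that satisfy every rule: Det Det Det Det Det Noun; Det Noun Prep Det Det Noun; Det Noun Det Det Det Noun; Prep Det Det Det Det Noun.
Count = 4.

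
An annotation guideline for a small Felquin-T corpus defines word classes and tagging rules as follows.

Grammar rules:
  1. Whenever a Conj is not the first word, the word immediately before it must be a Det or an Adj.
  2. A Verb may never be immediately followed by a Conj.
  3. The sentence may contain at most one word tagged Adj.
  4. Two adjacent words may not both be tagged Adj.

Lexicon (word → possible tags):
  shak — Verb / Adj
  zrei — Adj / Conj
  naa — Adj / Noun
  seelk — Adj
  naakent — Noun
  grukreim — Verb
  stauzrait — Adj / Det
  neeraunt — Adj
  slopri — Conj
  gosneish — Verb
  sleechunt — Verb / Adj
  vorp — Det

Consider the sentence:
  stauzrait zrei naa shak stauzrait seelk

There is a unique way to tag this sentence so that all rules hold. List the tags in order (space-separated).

Det Conj Noun Verb Det Adj

Candidates per position — 1:stauzrait {Adj,Det}; 2:zrei {Adj,Conj}; 3:naa {Adj,Noun}; 4:shak {Verb,Adj}; 5:stauzrait {Adj,Det}; 6:seelk {Adj}.
Position 1: Adj is ruled out by rule 3; that leaves Det.
Position 2: Adj is ruled out by rule 3; that leaves Conj.
Position 3: Adj is ruled out by rule 3; that leaves Noun.
Position 4: Adj is ruled out by rule 3; that leaves Verb.
Position 5: Adj is ruled out by rule 3; that leaves Det.
So the tagging must be: Det Conj Noun Verb Det Adj.
Check: rule 1 satisfied; rule 2 satisfied; rule 3 satisfied; rule 4 satisfied.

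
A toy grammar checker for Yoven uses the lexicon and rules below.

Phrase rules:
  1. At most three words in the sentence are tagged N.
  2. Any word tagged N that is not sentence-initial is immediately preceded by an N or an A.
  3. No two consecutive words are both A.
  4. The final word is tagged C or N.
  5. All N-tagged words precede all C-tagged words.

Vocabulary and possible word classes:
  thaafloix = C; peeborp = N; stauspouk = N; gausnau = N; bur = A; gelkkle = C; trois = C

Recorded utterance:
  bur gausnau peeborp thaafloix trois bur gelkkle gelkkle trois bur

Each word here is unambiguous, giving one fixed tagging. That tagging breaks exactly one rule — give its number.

4

Fixed tagging: A N N C C A C C C A.
Checking each rule: R1 pass, R2 pass, R3 pass, R4 fail, R5 pass.
Only rule 4 fails.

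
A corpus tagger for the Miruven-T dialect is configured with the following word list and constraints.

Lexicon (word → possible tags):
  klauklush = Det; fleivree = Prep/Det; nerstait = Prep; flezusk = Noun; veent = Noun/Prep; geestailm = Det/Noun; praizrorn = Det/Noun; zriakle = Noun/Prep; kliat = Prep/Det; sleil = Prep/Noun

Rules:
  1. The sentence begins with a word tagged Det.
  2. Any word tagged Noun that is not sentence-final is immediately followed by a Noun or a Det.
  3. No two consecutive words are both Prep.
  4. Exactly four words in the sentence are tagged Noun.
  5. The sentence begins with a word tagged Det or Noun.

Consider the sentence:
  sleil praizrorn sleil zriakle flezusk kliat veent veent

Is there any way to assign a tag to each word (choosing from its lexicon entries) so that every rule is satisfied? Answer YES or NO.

NO

Candidates per position — 1:sleil {Prep,Noun}; 2:praizrorn {Det,Noun}; 3:sleil {Prep,Noun}; 4:zriakle {Noun,Prep}; 5:flezusk {Noun}; 6:kliat {Prep,Det}; 7:veent {Noun,Prep}; 8:veent {Noun,Prep}.
Rule 1 cannot be satisfied by any choice of tags from the lexicon.
So there is no consistent tagging.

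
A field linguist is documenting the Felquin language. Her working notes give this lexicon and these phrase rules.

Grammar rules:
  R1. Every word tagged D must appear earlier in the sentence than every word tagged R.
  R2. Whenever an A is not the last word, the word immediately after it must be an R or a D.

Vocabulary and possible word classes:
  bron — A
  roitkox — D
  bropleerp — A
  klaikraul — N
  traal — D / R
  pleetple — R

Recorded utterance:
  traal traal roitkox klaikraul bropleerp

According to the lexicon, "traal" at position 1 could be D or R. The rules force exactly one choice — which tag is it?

Candidates per position — 1:traal {D,R}; 2:traal {D,R}; 3:roitkox {D}; 4:klaikraul {N}; 5:bropleerp {A}.
If word 1 were R, no tagging could satisfy rule 1; so word 1 is D.
If word 2 were R, no tagging could satisfy rule 1; so word 2 is D.
The only consistent sequence is: D D D N A.
Rule-by-rule: rule 1 ✓; rule 2 ✓.

D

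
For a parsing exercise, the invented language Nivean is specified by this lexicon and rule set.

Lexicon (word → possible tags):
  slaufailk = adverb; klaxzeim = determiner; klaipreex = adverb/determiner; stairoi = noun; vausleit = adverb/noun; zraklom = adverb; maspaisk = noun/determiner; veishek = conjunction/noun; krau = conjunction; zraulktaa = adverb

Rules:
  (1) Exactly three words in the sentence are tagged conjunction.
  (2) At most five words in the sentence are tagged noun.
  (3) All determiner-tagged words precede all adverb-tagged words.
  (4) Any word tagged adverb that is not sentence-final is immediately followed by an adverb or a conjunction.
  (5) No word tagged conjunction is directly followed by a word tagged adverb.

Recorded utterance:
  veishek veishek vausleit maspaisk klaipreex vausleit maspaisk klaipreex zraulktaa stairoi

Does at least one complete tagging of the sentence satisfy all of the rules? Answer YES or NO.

NO

Candidates per position — 1:veishek {conjunction,noun}; 2:veishek {conjunction,noun}; 3:vausleit {adverb,noun}; 4:maspaisk {noun,determiner}; 5:klaipreex {adverb,determiner}; 6:vausleit {adverb,noun}; 7:maspaisk {noun,determiner}; 8:klaipreex {adverb,determiner}; 9:zraulktaa {adverb}; 10:stairoi {noun}.
Rule 1 cannot be satisfied by any choice of tags from the lexicon.
So there is no consistent tagging.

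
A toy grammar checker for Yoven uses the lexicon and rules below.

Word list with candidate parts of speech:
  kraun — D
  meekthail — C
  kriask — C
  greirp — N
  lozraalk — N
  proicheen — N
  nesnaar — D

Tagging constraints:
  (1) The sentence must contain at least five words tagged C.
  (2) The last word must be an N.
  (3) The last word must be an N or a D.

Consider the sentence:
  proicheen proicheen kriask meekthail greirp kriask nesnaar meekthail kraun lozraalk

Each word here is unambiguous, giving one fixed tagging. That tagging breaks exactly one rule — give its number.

1

Fixed tagging: N N C C N C D C D N.
Applying the rules: R1 fail, R2 pass, R3 pass.
Only rule 1 fails.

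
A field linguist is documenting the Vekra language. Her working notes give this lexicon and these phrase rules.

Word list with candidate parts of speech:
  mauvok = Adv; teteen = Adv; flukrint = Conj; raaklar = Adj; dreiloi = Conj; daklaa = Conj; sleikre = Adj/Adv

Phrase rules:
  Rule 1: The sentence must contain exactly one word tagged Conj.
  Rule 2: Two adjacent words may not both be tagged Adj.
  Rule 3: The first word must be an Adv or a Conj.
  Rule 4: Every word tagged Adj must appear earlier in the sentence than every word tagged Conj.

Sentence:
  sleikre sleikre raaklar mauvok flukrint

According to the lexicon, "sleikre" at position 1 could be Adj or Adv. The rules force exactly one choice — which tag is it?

Adv

Candidates per position — 1:sleikre {Adj,Adv}; 2:sleikre {Adj,Adv}; 3:raaklar {Adj}; 4:mauvok {Adv}; 5:flukrint {Conj}.
Word 1 cannot be Adj — rule 3 would then fail for every completion. It is Adv.
Word 2 cannot be Adj — rule 2 would then fail for every completion. It is Adv.
The only consistent sequence is: Adv Adv Adj Adv Conj.
Verifying each rule — rule 1 satisfied; rule 2 satisfied; rule 3 satisfied; rule 4 satisfied.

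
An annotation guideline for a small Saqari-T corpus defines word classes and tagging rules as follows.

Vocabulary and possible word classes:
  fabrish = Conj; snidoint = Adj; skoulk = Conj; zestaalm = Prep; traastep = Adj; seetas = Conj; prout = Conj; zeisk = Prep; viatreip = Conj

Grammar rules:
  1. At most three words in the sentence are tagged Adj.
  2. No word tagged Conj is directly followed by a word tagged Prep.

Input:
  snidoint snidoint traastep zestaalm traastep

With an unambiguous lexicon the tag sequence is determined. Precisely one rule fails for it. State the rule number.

1

Fixed tagging: Adj Adj Adj Prep Adj.
Applying the rules: R1 fail, R2 pass.
Only rule 1 fails.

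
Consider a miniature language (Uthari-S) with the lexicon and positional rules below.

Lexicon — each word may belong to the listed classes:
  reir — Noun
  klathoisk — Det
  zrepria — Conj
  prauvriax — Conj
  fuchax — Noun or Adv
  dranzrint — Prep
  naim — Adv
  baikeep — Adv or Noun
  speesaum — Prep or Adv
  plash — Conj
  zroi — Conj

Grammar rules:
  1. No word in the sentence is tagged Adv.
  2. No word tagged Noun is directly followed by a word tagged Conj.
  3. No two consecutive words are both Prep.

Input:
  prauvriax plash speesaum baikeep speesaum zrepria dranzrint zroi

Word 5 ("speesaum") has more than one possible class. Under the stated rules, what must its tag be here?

Prep

Candidates per position — 1:prauvriax {Conj}; 2:plash {Conj}; 3:speesaum {Prep,Adv}; 4:baikeep {Adv,Noun}; 5:speesaum {Prep,Adv}; 6:zrepria {Conj}; 7:dranzrint {Prep}; 8:zroi {Conj}.
If word 3 were Adv, no tagging could satisfy rule 1; so word 3 is Prep.
If word 4 were Adv, no tagging could satisfy rule 1; so word 4 is Noun.
If word 5 were Adv, no tagging could satisfy rule 1; so word 5 is Prep.
So the tagging must be: Conj Conj Prep Noun Prep Conj Prep Conj.
Check: rule 1 satisfied; rule 2 satisfied; rule 3 satisfied.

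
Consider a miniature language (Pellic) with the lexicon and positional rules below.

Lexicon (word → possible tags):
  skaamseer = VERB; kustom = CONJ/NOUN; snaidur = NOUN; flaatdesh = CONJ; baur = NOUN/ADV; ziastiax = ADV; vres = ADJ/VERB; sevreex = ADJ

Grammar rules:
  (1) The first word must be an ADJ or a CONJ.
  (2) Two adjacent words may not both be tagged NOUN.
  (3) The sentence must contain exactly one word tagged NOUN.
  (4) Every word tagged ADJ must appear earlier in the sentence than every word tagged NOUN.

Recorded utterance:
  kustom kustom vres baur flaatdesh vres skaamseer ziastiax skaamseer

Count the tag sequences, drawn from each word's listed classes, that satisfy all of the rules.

3

Candidates per position — 1:kustom {CONJ,NOUN}; 2:kustom {CONJ,NOUN}; 3:vres {ADJ,VERB}; 4:baur {NOUN,ADV}; 5:flaatdesh {CONJ}; 6:vres {ADJ,VERB}; 7:skaamseer {VERB}; 8:ziastiax {ADV}; 9:skaamseer {VERB}.
There are 32 candidate sequences in total.
The sequences that satisfy every rule: CONJ CONJ ADJ NOUN CONJ VERB VERB ADV VERB; CONJ CONJ VERB NOUN CONJ VERB VERB ADV VERB; CONJ NOUN VERB ADV CONJ VERB VERB ADV VERB.
Count = 3.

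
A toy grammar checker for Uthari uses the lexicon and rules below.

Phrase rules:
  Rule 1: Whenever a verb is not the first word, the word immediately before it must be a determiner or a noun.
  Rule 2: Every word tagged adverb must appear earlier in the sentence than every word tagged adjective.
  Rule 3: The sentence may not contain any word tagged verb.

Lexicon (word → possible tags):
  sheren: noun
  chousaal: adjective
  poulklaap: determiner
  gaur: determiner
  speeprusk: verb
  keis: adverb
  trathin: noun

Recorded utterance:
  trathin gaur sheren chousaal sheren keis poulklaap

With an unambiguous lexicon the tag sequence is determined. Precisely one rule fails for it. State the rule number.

Fixed tagging: noun determiner noun adjective noun adverb determiner.
Rule check: R1 ok, R2 fails, R3 ok.
Only rule 2 fails.

2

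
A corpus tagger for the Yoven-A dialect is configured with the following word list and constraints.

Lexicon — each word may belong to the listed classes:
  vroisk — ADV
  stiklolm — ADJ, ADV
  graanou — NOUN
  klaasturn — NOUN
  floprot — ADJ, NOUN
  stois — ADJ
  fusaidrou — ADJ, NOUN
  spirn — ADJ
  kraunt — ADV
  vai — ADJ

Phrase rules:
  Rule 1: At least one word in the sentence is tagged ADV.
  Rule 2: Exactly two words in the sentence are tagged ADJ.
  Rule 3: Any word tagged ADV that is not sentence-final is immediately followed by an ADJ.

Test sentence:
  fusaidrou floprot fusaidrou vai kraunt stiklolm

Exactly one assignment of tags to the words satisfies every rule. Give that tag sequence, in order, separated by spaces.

NOUN NOUN NOUN ADJ ADV ADJ

Candidates per position — 1:fusaidrou {ADJ,NOUN}; 2:floprot {ADJ,NOUN}; 3:fusaidrou {ADJ,NOUN}; 4:vai {ADJ}; 5:kraunt {ADV}; 6:stiklolm {ADJ,ADV}.
At position 6, choosing ADV makes rule 3 impossible to satisfy; hence ADJ.
At position 1, choosing ADJ makes rule 2 impossible to satisfy; hence NOUN.
At position 2, choosing ADJ makes rule 2 impossible to satisfy; hence NOUN.
At position 3, choosing ADJ makes rule 2 impossible to satisfy; hence NOUN.
So the tagging must be: NOUN NOUN NOUN ADJ ADV ADJ.
Verifying each rule — rule 1 ok; rule 2 ok; rule 3 ok.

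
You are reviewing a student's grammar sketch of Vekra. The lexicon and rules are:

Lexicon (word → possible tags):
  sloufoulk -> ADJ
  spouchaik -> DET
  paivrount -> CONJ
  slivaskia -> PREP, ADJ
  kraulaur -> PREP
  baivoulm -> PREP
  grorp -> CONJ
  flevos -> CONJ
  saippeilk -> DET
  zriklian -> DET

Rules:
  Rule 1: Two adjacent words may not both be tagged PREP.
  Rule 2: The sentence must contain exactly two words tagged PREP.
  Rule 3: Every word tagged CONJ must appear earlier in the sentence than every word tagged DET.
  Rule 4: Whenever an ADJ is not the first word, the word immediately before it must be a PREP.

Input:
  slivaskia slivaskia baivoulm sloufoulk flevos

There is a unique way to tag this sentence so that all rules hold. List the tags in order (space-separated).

Candidates per position — 1:slivaskia {PREP,ADJ}; 2:slivaskia {PREP,ADJ}; 3:baivoulm {PREP}; 4:sloufoulk {ADJ}; 5:flevos {CONJ}.
At position 2, choosing PREP makes rule 1 impossible to satisfy; hence ADJ.
At position 1, choosing ADJ makes rule 2 impossible to satisfy; hence PREP.
That leaves exactly one tagging: PREP ADJ PREP ADJ CONJ.
Verifying each rule — rule 1 holds; rule 2 holds; rule 3 holds; rule 4 holds.

PREP ADJ PREP ADJ CONJ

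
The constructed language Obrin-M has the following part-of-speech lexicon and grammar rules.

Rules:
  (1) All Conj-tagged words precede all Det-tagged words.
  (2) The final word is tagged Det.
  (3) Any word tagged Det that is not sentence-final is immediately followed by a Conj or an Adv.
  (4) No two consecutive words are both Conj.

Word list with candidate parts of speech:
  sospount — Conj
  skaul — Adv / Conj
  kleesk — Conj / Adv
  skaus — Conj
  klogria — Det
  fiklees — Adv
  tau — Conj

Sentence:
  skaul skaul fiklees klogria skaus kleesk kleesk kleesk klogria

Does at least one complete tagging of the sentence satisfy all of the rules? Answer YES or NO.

Candidates per position — 1:skaul {Adv,Conj}; 2:skaul {Adv,Conj}; 3:fiklees {Adv}; 4:klogria {Det}; 5:skaus {Conj}; 6:kleesk {Conj,Adv}; 7:kleesk {Conj,Adv}; 8:kleesk {Conj,Adv}; 9:klogria {Det}.
Rule 1 cannot be satisfied by any choice of tags from the lexicon.
So there is no consistent tagging.

NO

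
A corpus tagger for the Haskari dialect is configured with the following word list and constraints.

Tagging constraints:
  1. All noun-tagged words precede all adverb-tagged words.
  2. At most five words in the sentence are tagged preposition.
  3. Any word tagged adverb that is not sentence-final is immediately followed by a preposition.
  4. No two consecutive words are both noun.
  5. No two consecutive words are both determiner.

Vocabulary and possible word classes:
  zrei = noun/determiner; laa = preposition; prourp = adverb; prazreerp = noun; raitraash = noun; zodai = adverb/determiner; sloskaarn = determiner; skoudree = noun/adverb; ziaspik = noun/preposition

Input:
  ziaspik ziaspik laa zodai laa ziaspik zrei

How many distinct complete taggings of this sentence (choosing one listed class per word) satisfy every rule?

Candidates per position — 1:ziaspik {noun,preposition}; 2:ziaspik {noun,preposition}; 3:laa {preposition}; 4:zodai {adverb,determiner}; 5:laa {preposition}; 6:ziaspik {noun,preposition}; 7:zrei {noun,determiner}.
There are 32 candidate sequences in total.
Checking each against the rules leaves 12 sequences.
Count = 12.

12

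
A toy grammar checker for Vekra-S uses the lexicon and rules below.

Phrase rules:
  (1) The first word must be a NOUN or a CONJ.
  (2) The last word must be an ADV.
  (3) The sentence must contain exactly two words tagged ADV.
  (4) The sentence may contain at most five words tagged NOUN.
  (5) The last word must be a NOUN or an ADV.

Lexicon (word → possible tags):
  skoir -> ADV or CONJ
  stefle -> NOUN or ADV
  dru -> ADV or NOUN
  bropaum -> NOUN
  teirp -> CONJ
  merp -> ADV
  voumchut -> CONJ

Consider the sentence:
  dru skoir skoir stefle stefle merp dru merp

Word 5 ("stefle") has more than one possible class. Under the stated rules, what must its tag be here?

NOUN

Candidates per position — 1:dru {ADV,NOUN}; 2:skoir {ADV,CONJ}; 3:skoir {ADV,CONJ}; 4:stefle {NOUN,ADV}; 5:stefle {NOUN,ADV}; 6:merp {ADV}; 7:dru {ADV,NOUN}; 8:merp {ADV}.
Word 1 cannot be ADV — rule 1 would then fail for every completion. It is NOUN.
Word 2 cannot be ADV — rule 3 would then fail for every completion. It is CONJ.
Word 3 cannot be ADV — rule 3 would then fail for every completion. It is CONJ.
Word 4 cannot be ADV — rule 3 would then fail for every completion. It is NOUN.
Word 5 cannot be ADV — rule 3 would then fail for every completion. It is NOUN.
Word 7 cannot be ADV — rule 3 would then fail for every completion. It is NOUN.
The unique satisfying tagging is: NOUN CONJ CONJ NOUN NOUN ADV NOUN ADV.
Checking: rule 1 ✓; rule 2 ✓; rule 3 ✓; rule 4 ✓; rule 5 ✓.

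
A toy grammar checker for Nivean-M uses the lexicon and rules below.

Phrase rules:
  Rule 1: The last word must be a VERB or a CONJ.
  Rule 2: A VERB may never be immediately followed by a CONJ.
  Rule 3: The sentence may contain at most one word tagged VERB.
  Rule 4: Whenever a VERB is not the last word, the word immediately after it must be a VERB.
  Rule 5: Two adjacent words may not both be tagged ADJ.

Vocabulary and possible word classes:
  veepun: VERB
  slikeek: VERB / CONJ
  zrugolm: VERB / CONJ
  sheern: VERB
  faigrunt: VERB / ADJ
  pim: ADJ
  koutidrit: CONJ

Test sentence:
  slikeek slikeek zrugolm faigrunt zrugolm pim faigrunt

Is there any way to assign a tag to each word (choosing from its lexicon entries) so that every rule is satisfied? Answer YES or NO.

YES

Candidates per position — 1:slikeek {VERB,CONJ}; 2:slikeek {VERB,CONJ}; 3:zrugolm {VERB,CONJ}; 4:faigrunt {VERB,ADJ}; 5:zrugolm {VERB,CONJ}; 6:pim {ADJ}; 7:faigrunt {VERB,ADJ}.
One satisfying assignment: CONJ CONJ CONJ ADJ CONJ ADJ VERB.
Rule-by-rule: rule 1 ok; rule 2 ok; rule 3 ok; rule 4 ok; rule 5 ok.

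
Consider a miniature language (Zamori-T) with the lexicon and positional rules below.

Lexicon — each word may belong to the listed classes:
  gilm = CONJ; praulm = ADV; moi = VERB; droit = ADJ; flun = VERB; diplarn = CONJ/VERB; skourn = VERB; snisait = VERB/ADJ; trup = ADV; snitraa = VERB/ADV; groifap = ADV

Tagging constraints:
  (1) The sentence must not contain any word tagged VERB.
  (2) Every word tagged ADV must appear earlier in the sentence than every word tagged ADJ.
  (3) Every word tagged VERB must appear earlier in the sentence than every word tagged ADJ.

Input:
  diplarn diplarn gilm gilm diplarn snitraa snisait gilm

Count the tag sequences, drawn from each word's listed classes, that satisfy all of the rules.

Candidates per position — 1:diplarn {CONJ,VERB}; 2:diplarn {CONJ,VERB}; 3:gilm {CONJ}; 4:gilm {CONJ}; 5:diplarn {CONJ,VERB}; 6:snitraa {VERB,ADV}; 7:snisait {VERB,ADJ}; 8:gilm {CONJ}.
There are 32 candidate sequences in total.
The sequences that satisfy every rule: CONJ CONJ CONJ CONJ CONJ ADV ADJ CONJ.
Count = 1.

1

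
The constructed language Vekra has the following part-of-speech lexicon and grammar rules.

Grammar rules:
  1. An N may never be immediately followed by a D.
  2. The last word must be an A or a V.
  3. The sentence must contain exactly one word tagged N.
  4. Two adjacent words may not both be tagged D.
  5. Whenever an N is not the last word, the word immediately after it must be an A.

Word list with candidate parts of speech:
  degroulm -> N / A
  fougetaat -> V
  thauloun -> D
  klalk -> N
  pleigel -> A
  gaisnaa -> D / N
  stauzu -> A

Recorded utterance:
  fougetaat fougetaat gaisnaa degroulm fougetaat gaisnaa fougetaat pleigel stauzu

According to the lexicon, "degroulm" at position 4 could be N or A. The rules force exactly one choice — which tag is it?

Candidates per position — 1:fougetaat {V}; 2:fougetaat {V}; 3:gaisnaa {D,N}; 4:degroulm {N,A}; 5:fougetaat {V}; 6:gaisnaa {D,N}; 7:fougetaat {V}; 8:pleigel {A}; 9:stauzu {A}.
Position 4: tagging it N would leave rule 5 unsatisfiable, so it must be A.
Position 6: tagging it N would leave rule 5 unsatisfiable, so it must be D.
Position 3: tagging it D would leave rule 3 unsatisfiable, so it must be N.
The only consistent sequence is: V V N A V D V A A.
Verifying each rule — rule 1 ok; rule 2 ok; rule 3 ok; rule 4 ok; rule 5 ok.

A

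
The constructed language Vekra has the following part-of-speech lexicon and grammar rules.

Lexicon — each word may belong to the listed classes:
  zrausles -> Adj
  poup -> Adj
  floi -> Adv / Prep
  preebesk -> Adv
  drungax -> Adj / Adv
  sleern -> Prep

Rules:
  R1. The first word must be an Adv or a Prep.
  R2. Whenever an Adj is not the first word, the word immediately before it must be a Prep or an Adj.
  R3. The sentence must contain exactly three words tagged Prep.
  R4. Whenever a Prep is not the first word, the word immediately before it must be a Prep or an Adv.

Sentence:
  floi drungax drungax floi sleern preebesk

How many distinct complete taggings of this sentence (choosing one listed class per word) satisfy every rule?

Candidates per position — 1:floi {Adv,Prep}; 2:drungax {Adj,Adv}; 3:drungax {Adj,Adv}; 4:floi {Adv,Prep}; 5:sleern {Prep}; 6:preebesk {Adv}.
There are 16 candidate sequences in total.
The sequences that satisfy every rule: Prep Adj Adv Prep Prep Adv; Prep Adv Adv Prep Prep Adv.
Count = 2.

2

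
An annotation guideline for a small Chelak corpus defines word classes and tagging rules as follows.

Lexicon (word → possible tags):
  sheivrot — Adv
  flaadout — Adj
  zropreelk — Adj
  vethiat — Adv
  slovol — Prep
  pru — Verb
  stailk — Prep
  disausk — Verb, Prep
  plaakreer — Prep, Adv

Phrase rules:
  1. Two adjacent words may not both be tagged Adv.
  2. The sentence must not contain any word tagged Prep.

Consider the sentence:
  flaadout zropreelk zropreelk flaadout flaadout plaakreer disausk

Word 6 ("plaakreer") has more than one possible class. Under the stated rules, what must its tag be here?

Candidates per position — 1:flaadout {Adj}; 2:zropreelk {Adj}; 3:zropreelk {Adj}; 4:flaadout {Adj}; 5:flaadout {Adj}; 6:plaakreer {Prep,Adv}; 7:disausk {Verb,Prep}.
At position 6, choosing Prep makes rule 2 impossible to satisfy; hence Adv.
At position 7, choosing Prep makes rule 2 impossible to satisfy; hence Verb.
The unique satisfying tagging is: Adj Adj Adj Adj Adj Adv Verb.
Checking: rule 1 ✓; rule 2 ✓.

Adv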